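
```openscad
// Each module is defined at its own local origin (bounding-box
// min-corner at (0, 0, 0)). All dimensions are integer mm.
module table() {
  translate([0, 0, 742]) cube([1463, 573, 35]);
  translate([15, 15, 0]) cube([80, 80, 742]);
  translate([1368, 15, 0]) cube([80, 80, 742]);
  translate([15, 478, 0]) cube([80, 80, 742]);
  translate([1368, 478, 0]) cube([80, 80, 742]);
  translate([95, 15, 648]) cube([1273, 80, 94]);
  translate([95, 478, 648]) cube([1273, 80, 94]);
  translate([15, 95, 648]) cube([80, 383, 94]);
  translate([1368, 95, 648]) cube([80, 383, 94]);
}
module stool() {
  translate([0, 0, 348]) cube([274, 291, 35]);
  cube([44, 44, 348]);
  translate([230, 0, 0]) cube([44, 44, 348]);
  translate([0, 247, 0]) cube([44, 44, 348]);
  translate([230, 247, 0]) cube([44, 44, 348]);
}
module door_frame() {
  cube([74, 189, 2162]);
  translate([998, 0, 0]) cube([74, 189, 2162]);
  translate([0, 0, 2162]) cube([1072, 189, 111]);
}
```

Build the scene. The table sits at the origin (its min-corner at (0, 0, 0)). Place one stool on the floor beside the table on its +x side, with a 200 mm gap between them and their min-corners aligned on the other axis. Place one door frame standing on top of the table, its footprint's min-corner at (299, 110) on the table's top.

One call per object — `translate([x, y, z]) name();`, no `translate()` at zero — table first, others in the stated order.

table();
translate([1663, 0, 0]) stool();
translate([299, 110, 777]) door_frame();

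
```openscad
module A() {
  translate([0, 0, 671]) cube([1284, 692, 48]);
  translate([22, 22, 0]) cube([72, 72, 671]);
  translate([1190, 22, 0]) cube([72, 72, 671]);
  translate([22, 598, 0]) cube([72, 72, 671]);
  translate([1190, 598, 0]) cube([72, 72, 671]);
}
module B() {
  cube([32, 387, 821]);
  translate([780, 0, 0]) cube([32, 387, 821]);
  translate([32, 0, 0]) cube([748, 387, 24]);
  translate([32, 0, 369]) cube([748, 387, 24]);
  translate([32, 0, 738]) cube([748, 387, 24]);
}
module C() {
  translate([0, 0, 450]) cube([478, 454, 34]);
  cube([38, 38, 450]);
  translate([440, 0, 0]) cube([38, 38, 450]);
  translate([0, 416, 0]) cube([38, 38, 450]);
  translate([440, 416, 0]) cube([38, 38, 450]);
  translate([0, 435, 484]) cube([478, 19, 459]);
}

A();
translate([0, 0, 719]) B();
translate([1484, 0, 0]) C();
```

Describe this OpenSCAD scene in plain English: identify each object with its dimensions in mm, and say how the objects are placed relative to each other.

A is a table with a 1284×692 mm rectangular top, 48 mm thick, top surface at z = 719 mm, supported by four 72×72 mm square legs, each inset 22 mm from the nearest pair of top edges, running from the floor.

B is an open bookshelf. Two side panels, each 32 mm thick, 387 mm deep and 821 mm tall, stand 812 mm apart (outside-to-outside). Between them sit 3 shelves, each 24 mm thick and 387 mm deep, spanning the full gap between the sides. The bottom shelf rests on the floor (its underside at z = 0) and the clear gap between one shelf's top and the next shelf's underside is 345 mm.

C is a chair. The seat is a 478×454×34 mm slab with its top at z = 484 mm, on four 38×38 mm corner legs (flush with the seat edges, standing on z = 0). A flat backrest 19 mm thick, 459 mm tall, spans the full seat width and rises from the seat top along its +y edge, rear face flush with the rear of the seat.

The bookshelf is on top of the table. The chair is on the floor beside the table on its +x side.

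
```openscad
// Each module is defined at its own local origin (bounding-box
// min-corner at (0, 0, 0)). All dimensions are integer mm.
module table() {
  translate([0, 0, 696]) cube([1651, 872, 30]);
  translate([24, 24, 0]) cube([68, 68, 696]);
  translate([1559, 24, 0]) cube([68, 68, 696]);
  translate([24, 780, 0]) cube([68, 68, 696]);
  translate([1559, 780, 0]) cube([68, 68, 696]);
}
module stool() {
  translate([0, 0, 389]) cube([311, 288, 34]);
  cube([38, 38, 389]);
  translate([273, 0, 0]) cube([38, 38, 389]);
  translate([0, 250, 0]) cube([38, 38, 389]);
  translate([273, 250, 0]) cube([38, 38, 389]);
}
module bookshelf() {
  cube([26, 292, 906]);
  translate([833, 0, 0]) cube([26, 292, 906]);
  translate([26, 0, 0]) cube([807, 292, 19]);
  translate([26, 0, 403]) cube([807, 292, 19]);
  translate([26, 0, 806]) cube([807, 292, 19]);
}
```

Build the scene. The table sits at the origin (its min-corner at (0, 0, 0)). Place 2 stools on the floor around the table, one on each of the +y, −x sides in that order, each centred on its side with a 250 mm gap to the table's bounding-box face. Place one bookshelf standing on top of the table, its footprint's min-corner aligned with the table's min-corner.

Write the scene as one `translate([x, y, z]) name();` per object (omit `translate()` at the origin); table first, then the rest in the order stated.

table();
translate([670, 1122, 0]) stool();
translate([-561, 292, 0]) stool();
translate([0, 0, 726]) bookshelf();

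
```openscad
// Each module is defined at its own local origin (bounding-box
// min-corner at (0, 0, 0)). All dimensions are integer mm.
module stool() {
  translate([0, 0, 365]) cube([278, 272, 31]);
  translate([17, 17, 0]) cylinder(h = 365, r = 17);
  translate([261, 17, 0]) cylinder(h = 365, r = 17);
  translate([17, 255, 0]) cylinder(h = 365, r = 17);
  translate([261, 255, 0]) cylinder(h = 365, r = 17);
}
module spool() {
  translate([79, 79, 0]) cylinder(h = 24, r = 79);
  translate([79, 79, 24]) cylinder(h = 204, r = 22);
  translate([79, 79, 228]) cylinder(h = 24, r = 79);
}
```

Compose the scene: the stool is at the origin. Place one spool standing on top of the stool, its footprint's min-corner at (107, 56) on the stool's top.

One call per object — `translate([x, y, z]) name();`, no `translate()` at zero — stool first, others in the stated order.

stool();
translate([107, 56, 396]) spool();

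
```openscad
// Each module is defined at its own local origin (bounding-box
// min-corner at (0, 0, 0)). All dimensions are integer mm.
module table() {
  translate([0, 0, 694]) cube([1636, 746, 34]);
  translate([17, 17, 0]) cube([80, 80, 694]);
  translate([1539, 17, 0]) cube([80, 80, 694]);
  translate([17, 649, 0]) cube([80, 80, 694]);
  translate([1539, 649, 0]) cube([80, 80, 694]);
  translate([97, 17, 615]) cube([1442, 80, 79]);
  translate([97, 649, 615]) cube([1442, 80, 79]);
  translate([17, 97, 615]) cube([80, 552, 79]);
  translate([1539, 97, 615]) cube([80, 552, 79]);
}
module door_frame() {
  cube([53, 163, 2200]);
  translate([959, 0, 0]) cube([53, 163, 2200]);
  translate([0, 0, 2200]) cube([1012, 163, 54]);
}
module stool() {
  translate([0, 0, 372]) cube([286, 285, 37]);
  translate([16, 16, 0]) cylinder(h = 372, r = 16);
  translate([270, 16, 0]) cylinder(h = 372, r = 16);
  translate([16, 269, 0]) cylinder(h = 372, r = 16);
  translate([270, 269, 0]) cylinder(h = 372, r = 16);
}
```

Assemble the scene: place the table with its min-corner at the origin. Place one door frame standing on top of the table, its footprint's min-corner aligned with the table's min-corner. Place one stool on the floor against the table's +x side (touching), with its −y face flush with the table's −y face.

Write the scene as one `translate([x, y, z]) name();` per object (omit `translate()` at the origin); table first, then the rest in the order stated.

table();
translate([0, 0, 728]) door_frame();
translate([1636, 0, 0]) stool();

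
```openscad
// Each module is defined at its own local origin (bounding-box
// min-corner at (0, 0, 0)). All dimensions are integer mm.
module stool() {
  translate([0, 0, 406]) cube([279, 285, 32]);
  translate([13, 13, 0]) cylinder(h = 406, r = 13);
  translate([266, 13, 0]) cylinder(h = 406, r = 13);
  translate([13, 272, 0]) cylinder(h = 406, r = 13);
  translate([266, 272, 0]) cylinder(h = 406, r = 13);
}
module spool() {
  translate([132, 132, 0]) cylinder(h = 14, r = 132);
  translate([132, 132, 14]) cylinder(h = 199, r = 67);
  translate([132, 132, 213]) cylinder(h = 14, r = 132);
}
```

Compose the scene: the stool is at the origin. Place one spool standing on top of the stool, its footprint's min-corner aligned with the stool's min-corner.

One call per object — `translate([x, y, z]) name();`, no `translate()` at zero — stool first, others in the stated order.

stool();
translate([0, 0, 438]) spool();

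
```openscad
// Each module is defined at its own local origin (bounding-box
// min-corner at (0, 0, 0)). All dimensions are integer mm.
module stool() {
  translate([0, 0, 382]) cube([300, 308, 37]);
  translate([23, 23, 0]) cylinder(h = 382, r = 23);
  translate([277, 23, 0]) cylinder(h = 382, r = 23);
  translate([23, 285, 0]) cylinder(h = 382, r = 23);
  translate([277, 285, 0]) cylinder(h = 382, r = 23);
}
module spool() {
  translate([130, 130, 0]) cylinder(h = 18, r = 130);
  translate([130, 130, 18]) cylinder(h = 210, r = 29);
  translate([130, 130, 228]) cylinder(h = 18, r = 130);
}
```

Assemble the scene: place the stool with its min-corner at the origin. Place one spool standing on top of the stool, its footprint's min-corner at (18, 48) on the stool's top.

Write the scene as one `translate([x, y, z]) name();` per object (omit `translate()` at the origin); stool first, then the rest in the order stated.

stool();
translate([18, 48, 419]) spool();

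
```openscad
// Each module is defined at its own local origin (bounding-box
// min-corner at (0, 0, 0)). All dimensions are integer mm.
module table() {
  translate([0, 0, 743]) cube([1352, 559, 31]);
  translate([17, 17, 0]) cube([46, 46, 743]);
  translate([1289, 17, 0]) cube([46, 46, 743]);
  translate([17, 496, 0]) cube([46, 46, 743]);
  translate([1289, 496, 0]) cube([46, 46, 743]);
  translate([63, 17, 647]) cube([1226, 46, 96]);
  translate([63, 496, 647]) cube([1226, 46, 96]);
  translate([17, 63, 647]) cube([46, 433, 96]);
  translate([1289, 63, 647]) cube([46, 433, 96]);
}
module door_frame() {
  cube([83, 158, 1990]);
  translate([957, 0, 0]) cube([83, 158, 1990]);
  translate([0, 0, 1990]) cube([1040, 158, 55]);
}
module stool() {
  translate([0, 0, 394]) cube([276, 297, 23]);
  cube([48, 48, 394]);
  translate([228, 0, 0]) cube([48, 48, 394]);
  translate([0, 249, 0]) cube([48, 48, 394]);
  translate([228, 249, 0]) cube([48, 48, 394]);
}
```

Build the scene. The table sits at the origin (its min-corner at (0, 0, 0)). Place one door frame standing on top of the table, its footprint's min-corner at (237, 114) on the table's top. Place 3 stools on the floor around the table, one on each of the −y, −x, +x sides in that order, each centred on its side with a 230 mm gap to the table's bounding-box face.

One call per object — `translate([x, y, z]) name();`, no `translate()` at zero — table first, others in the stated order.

table();
translate([237, 114, 774]) door_frame();
translate([538, -527, 0]) stool();
translate([-506, 131, 0]) stool();
translate([1582, 131, 0]) stool();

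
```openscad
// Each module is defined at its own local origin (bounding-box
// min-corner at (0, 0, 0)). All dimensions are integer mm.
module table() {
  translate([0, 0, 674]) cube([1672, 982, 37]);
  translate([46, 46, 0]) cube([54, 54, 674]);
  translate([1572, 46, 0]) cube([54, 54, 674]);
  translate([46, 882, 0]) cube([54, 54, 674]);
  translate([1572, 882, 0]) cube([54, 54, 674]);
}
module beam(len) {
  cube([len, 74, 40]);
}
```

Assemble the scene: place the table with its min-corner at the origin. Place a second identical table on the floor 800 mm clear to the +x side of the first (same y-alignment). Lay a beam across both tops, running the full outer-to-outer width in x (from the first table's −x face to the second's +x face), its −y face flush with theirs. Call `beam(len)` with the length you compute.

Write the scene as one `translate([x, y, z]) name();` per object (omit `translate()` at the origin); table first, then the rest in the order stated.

table();
translate([2472, 0, 0]) table();
translate([0, 0, 711]) beam(4144);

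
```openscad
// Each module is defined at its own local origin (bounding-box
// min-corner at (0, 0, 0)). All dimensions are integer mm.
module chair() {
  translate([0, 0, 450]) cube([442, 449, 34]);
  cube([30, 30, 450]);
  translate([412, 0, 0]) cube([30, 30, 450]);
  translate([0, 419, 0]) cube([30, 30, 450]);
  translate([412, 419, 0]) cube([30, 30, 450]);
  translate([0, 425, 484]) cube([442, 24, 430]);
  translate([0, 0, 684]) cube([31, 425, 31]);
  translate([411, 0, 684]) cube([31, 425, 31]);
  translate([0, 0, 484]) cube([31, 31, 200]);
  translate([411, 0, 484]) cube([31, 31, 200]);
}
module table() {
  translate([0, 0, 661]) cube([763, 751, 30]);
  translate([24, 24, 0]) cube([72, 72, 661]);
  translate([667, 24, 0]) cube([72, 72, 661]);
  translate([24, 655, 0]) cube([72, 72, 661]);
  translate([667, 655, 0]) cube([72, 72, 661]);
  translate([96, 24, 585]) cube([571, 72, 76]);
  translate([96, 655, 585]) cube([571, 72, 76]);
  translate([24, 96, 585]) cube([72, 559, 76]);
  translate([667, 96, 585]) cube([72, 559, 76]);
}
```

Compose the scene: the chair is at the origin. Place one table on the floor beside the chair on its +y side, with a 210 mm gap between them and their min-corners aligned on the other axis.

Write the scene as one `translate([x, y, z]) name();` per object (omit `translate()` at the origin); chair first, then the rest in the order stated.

chair();
translate([0, 659, 0]) table();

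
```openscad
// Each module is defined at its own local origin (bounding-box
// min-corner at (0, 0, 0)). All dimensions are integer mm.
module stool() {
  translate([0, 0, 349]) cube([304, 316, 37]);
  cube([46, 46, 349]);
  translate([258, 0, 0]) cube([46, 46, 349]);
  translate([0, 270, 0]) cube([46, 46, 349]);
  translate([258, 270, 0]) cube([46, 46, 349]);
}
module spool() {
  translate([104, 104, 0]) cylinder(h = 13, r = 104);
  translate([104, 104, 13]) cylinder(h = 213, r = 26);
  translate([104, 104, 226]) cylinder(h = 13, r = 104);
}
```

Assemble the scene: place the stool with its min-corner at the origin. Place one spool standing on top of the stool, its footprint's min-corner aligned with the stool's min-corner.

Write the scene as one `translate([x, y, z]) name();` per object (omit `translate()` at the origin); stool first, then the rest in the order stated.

stool();
translate([0, 0, 386]) spool();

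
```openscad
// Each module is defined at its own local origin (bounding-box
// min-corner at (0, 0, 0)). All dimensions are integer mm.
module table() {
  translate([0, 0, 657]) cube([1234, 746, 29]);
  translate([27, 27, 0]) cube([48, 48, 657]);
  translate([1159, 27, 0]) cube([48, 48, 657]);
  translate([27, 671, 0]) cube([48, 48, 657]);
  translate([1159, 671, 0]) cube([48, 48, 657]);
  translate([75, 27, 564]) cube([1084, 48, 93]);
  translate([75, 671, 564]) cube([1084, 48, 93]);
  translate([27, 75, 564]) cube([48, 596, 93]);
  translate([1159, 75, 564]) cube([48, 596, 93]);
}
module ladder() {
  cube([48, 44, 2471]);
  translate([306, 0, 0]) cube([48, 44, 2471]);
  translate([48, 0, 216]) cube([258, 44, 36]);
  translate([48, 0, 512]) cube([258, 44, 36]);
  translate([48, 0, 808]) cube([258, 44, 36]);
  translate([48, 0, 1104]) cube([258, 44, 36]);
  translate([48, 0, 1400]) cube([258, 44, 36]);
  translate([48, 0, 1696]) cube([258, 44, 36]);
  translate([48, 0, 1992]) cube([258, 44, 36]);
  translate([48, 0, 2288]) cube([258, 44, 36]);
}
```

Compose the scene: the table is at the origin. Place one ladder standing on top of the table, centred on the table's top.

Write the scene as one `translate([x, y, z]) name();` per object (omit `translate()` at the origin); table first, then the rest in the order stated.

table();
translate([440, 351, 686]) ladder();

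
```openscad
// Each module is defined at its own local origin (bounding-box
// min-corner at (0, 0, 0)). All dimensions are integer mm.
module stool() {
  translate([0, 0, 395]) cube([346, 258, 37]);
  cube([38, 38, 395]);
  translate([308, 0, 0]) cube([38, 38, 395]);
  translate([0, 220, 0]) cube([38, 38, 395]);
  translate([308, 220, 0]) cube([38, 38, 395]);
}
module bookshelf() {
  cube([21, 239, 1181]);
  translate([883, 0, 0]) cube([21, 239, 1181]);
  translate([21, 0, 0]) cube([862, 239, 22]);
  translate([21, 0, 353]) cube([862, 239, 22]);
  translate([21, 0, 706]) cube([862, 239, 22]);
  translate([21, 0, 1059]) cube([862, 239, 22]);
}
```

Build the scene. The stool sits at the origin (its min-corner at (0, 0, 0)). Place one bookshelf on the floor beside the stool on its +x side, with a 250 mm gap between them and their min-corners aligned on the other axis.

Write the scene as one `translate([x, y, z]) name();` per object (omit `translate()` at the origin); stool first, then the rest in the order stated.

stool();
translate([596, 0, 0]) bookshelf();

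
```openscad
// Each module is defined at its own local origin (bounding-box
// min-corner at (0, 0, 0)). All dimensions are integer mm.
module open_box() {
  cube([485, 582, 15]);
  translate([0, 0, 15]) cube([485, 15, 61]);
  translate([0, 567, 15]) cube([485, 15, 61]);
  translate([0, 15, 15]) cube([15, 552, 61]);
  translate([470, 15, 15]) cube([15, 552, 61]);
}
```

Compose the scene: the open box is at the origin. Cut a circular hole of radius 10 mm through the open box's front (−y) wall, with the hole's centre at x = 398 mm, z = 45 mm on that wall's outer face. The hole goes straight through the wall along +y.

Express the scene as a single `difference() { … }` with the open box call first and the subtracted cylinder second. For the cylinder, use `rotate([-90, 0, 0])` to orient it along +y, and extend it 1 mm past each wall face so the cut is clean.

difference() {
  open_box();
  translate([398, -1, 45]) rotate([-90, 0, 0]) cylinder(h = 17, r = 10);
}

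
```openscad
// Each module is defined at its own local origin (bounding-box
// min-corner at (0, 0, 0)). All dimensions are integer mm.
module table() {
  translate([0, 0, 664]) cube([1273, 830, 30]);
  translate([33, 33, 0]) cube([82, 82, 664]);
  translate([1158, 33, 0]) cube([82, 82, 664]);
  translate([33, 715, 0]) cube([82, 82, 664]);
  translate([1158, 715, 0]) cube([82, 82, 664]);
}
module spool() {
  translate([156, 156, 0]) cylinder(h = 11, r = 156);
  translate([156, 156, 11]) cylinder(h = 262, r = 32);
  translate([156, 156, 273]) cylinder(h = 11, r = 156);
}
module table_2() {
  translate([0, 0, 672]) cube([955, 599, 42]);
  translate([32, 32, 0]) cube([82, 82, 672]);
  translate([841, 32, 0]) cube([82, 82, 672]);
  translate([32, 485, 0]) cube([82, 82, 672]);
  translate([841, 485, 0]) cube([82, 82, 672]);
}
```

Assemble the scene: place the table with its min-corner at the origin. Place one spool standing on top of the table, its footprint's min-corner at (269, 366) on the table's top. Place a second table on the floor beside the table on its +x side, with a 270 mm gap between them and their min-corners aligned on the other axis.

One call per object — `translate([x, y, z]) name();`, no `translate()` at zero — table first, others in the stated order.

table();
translate([269, 366, 694]) spool();
translate([1543, 0, 0]) table_2();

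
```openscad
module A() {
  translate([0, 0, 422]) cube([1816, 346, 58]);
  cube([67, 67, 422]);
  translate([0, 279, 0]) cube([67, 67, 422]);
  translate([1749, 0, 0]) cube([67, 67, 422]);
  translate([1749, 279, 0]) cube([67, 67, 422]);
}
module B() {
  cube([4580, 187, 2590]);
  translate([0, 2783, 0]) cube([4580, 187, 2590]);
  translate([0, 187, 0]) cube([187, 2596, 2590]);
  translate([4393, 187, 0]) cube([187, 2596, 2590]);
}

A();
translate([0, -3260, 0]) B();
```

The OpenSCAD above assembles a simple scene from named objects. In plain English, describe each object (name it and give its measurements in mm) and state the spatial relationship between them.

A is a long wooden bench with a 1816 mm (x) × 346 mm (y) seat, 58 mm thick, its top surface 480 mm above the floor. Four 67 mm square legs at the seat corners, flush with the edges, run from z = 0 to the seat underside.

B is the wall frame of a small rectangular building: four walls, each 2590 mm tall and 187 mm thick, enclosing a footprint 4580 mm (x) by 2970 mm (y) outside-to-outside, with no floor or roof. The front and back walls (the −y and +y sides) span the full width; the two side walls fit between them.

The house frame is on the floor beside the bench on its −y side.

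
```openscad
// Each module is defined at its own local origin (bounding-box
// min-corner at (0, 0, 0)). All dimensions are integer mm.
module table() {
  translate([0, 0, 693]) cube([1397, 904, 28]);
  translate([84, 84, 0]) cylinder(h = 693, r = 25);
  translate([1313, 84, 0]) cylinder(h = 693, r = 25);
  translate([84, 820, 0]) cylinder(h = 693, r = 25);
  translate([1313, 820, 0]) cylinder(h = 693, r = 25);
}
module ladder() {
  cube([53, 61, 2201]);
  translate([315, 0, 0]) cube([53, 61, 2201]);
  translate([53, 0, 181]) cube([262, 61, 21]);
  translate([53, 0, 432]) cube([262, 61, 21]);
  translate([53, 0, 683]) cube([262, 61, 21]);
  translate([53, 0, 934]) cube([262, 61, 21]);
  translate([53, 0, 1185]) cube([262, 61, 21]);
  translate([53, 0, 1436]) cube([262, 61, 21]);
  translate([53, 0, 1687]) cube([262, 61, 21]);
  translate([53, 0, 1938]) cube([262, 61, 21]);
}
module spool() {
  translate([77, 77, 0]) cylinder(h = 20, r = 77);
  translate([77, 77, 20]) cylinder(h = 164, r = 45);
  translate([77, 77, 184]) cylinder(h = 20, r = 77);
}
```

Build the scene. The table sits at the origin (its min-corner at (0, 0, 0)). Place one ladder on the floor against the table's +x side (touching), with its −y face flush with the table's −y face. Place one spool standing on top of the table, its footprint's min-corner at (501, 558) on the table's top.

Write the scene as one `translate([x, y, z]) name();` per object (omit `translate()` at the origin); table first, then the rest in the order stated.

table();
translate([1397, 0, 0]) ladder();
translate([501, 558, 721]) spool();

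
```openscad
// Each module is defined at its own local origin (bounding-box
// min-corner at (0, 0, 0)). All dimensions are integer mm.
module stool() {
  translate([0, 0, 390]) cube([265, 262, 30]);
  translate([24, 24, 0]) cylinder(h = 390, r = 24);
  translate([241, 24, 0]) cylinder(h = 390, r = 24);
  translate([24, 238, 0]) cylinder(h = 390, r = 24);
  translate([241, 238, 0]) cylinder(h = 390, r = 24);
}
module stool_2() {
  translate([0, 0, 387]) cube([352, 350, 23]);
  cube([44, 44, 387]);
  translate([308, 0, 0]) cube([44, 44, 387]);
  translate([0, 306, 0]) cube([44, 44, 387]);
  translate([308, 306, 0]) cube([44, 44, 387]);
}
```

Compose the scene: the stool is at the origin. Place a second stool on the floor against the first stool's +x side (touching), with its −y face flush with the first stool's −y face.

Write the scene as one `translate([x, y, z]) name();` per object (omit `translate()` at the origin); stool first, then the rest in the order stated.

stool();
translate([265, 0, 0]) stool_2();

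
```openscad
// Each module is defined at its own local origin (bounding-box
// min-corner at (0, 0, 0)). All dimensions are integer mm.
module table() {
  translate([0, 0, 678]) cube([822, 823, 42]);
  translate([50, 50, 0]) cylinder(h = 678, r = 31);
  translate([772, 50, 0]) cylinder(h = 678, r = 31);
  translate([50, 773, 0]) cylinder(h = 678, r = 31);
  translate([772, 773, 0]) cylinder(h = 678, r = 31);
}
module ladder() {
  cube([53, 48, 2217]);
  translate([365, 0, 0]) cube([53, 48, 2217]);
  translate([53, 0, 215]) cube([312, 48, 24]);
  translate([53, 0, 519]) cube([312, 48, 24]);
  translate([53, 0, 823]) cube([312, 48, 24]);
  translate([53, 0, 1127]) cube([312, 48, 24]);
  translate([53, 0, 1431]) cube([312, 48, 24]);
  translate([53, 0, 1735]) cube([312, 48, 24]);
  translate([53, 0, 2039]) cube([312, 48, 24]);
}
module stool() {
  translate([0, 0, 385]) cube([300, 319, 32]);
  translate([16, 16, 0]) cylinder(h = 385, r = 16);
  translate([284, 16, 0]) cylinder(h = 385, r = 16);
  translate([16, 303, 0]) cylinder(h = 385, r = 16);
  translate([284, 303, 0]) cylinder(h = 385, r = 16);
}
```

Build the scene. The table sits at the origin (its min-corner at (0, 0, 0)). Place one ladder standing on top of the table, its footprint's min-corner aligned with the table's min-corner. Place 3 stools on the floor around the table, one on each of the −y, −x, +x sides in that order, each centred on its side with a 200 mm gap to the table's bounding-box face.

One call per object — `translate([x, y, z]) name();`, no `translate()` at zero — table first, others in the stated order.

table();
translate([0, 0, 720]) ladder();
translate([261, -519, 0]) stool();
translate([-500, 252, 0]) stool();
translate([1022, 252, 0]) stool();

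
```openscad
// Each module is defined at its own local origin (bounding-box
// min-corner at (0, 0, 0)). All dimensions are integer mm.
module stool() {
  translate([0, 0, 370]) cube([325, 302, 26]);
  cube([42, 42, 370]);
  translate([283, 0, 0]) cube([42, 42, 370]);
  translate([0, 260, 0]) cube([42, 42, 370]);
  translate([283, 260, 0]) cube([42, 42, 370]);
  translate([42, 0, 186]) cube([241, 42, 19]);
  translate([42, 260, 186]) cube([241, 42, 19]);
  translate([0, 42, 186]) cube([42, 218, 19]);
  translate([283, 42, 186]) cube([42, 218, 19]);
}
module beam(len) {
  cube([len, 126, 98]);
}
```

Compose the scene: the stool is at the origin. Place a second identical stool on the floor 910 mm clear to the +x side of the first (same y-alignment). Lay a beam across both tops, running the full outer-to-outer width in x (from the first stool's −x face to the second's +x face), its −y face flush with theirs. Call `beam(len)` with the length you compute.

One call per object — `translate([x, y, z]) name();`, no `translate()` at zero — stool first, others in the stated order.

stool();
translate([1235, 0, 0]) stool();
translate([0, 0, 396]) beam(1560);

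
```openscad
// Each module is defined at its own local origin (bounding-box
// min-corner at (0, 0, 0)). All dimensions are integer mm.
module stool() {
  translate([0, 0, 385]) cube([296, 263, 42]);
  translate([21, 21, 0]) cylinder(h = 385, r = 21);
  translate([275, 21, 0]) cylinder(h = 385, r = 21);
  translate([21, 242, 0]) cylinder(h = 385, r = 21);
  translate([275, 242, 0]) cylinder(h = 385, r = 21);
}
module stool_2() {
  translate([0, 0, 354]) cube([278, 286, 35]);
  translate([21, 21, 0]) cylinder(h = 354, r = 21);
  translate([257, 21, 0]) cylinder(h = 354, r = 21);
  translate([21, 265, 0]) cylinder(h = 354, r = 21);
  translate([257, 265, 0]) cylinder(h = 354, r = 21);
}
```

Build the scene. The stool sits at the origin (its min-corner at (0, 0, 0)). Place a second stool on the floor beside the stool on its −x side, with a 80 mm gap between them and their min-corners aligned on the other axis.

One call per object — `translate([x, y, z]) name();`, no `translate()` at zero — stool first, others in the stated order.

stool();
translate([-358, 0, 0]) stool_2();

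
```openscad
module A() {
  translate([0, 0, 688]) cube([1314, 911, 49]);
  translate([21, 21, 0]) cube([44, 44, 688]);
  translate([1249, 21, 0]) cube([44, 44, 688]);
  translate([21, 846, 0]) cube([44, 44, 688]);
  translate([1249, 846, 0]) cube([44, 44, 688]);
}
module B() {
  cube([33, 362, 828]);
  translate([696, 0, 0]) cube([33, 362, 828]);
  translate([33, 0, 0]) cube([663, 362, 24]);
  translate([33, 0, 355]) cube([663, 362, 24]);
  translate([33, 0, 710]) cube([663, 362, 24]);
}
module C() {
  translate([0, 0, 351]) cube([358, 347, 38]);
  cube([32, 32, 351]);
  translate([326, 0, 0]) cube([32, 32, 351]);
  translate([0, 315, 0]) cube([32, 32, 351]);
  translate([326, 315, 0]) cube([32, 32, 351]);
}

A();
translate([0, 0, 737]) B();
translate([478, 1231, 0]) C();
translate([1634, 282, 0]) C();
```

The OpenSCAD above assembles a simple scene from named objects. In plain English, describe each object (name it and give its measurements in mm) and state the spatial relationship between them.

A is a table: top 1314 mm (x) × 911 mm (y), 49 mm thick, upper face at z = 737 mm, on four 44×44 mm square legs, each inset 21 mm from the nearest pair of top edges, running from z = 0 to the bottom of the top.

B is an open bookshelf. Two side panels, each 33 mm thick, 362 mm deep and 828 mm tall, stand 729 mm apart (outside-to-outside). Between them sit 3 shelves, each 24 mm thick and 362 mm deep, spanning the full gap between the sides. The bottom shelf rests on the floor (its underside at z = 0) and the clear gap between one shelf's top and the next shelf's underside is 331 mm.

C is a four-legged stool. The seat is 358×347 mm, 38 mm thick, top at z = 389 mm. It stands on four square legs, each 32×32 mm in cross-section, from z = 0 to the seat underside, each flush with a corner of the seat.

The bookshelf is on top of the table. Two stools sit around the table at the +y, +x sides.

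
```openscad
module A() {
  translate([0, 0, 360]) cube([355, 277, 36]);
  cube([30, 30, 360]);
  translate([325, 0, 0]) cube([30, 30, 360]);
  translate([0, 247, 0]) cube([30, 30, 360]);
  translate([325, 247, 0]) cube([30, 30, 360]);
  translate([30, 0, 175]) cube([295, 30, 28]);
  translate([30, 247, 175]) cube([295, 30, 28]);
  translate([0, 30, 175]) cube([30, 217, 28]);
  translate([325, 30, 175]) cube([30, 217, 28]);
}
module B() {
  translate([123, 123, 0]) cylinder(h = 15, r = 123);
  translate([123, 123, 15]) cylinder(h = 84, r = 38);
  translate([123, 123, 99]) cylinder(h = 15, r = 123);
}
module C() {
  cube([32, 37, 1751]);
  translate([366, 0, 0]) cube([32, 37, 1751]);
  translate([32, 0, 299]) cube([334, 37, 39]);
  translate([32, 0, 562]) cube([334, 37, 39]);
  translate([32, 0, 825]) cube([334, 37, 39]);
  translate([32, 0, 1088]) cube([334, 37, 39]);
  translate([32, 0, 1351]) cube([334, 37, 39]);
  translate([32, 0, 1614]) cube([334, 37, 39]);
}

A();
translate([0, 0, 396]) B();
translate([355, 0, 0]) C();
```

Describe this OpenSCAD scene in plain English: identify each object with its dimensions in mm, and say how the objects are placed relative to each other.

A is a four-legged stool. The seat is 355×277 mm, 36 mm thick, top at z = 396 mm. It stands on four square legs, each 30×30 mm in cross-section, from z = 0 to the seat underside, each flush with a corner of the seat. Four stretchers, 30 mm wide and 28 mm tall, connect adjacent legs with their undersides at z = 175 mm, each running between the inner faces of the legs it joins and aligned with the legs' outer faces on the other axis.

B is a spool: two coaxial disc flanges of radius 123 mm and thickness 15 mm, joined by a core cylinder of radius 38 mm and height 84 mm. The lower flange rests on z = 0 and the three cylinders share a vertical axis.

C is a wooden ladder with two side rails of 32×37 mm section and 1751 mm height, set 398 mm apart overall. Between them run 6 rectangular rungs (37 mm deep, 39 mm thick), front faces flush with the rails' −y face. The bottom of the first rung is 299 mm above the floor and each subsequent rung is 263 mm higher than the one below.

The spool is on top of the stool. The ladder is against the stool's +x side, with their −y faces flush.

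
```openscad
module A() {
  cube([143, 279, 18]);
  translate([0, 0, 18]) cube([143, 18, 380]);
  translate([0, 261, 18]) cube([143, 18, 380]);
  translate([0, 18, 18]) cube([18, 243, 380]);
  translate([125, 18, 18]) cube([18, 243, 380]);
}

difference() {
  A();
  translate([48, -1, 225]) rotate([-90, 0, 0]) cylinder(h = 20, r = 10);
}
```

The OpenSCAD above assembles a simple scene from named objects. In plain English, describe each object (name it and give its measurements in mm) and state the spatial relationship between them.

A is an open storage box with external size 143×279×398 mm and wall thickness 18 mm (the base is also 18 mm thick). The base covers the whole footprint; the four walls stand on the base, with the y-facing walls full-width and the x-facing walls fitting between their inner faces.

The open box has a circular hole of radius 10 mm through its front wall, centred at (x = 48, z = 225).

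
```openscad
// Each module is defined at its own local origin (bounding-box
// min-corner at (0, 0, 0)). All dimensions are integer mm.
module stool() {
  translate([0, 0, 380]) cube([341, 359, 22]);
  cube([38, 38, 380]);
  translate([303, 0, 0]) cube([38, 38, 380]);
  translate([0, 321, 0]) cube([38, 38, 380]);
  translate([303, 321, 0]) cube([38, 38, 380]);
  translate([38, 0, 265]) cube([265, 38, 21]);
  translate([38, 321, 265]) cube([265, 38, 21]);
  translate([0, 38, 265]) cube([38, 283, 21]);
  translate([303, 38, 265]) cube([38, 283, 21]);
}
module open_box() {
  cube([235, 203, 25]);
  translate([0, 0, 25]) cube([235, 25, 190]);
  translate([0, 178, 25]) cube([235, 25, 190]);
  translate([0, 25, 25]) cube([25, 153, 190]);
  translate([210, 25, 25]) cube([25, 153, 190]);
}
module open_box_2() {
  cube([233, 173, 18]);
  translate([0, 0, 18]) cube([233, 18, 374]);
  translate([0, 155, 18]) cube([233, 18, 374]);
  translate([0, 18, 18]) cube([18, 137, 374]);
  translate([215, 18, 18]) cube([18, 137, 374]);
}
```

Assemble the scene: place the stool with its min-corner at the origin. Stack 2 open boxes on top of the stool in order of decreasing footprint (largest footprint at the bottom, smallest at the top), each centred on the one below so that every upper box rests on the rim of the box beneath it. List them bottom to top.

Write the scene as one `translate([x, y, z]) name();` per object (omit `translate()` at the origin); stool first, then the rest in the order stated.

stool();
translate([53, 78, 402]) open_box();
translate([54, 93, 617]) open_box_2();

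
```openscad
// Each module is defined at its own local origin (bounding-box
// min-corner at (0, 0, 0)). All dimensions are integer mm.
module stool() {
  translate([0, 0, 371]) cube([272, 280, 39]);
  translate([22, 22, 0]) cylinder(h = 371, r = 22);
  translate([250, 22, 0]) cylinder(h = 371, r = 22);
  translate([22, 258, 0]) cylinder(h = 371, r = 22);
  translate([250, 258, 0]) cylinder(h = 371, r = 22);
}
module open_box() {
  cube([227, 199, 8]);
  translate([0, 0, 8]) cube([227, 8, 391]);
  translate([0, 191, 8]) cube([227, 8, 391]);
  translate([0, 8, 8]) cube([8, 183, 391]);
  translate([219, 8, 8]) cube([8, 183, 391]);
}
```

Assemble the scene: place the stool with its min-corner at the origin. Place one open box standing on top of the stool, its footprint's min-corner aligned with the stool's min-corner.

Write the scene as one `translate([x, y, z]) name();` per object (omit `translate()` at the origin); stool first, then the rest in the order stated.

stool();
translate([0, 0, 410]) open_box();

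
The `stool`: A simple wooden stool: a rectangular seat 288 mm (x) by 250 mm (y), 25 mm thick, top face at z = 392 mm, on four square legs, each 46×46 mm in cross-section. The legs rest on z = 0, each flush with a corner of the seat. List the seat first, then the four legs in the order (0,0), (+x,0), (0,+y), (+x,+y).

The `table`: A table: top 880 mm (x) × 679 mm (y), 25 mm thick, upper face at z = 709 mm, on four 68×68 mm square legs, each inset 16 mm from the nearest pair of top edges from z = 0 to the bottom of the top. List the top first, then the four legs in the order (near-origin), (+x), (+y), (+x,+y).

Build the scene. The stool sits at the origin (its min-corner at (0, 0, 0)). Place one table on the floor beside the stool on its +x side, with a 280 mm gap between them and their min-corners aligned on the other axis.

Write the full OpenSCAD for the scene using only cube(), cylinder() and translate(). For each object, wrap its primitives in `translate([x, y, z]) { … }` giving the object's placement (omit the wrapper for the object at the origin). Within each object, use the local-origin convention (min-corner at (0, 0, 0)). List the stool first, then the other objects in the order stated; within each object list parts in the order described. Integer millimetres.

translate([0, 0, 367]) cube([288, 250, 25]);
cube([46, 46, 367]);
translate([242, 0, 0]) cube([46, 46, 367]);
translate([0, 204, 0]) cube([46, 46, 367]);
translate([242, 204, 0]) cube([46, 46, 367]);
translate([568, 0, 0]) {
  translate([0, 0, 684]) cube([880, 679, 25]);
  translate([16, 16, 0]) cube([68, 68, 684]);
  translate([796, 16, 0]) cube([68, 68, 684]);
  translate([16, 595, 0]) cube([68, 68, 684]);
  translate([796, 595, 0]) cube([68, 68, 684]);
}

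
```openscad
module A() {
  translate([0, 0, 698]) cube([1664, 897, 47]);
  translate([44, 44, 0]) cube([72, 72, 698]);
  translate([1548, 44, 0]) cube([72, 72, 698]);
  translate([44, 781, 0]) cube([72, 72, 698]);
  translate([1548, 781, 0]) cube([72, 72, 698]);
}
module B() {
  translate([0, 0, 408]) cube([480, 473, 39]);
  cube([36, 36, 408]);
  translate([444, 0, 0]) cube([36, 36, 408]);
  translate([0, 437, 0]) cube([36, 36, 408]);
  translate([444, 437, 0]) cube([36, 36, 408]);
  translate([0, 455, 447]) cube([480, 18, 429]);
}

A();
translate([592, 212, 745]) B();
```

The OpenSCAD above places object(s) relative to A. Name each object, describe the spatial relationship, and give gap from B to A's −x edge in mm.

The chair's min-x is at 592; the table's min-x is 0; gap = 592 mm.

A is a table. B is a chair. The chair is on top of the table, centred. The gap from the chair to the table's −x edge is 592 mm.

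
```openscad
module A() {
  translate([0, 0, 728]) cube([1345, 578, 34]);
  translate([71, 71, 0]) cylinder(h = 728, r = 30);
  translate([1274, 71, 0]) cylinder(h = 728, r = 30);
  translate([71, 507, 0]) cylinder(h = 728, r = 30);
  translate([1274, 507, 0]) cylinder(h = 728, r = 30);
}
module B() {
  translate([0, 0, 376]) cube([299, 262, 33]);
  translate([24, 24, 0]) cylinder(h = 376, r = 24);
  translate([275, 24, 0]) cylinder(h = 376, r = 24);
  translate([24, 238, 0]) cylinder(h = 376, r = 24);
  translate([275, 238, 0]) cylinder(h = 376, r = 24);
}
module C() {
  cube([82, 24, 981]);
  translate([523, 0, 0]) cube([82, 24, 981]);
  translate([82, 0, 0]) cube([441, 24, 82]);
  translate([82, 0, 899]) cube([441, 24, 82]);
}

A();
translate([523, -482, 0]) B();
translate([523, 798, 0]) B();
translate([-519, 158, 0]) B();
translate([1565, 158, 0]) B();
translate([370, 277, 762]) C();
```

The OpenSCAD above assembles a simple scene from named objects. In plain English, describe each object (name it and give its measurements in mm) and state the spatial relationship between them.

A is a table with a 1345×578 mm rectangular top, 34 mm thick, top surface at z = 762 mm, supported by four round legs of 60 mm diameter, each leg's bounding box inset 41 mm from the nearest pair of top edges, running from the floor.

B is a four-legged stool. The seat is a 299×262×33 mm slab whose top surface is at z = 409 mm; four round legs, each 48 mm in diameter, run from the floor (z = 0) to the underside of the seat, each leg's axis is inset half a diameter from the nearest pair of seat edges (so the leg's bounding box is flush with the corner).

C is a rectangular picture frame lying in the x–z plane (depth along y). The opening is 441 mm wide (x) by 817 mm tall (z), surrounded by a border 82 mm wide on all four sides. The frame is 24 mm deep and is made of two full-height vertical stiles with two horizontal rails fitted between them.

Four stools sit around the table at the −y, +y, −x, +x sides. The picture frame is on top of the table, centred.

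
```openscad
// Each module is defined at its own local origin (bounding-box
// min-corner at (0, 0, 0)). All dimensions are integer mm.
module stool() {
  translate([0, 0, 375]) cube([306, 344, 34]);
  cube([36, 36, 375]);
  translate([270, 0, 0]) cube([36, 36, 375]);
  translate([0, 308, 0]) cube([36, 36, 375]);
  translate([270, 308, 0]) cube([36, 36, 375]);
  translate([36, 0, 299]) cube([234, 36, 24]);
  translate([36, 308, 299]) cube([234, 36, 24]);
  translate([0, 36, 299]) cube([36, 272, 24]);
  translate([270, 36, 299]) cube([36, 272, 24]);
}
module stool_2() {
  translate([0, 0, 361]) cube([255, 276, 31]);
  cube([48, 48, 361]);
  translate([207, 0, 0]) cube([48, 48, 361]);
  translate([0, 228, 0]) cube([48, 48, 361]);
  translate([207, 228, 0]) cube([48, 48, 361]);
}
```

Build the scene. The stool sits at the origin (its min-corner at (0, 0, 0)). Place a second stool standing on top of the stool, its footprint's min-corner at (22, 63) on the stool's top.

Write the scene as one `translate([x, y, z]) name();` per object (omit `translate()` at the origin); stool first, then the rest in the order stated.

stool();
translate([22, 63, 409]) stool_2();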